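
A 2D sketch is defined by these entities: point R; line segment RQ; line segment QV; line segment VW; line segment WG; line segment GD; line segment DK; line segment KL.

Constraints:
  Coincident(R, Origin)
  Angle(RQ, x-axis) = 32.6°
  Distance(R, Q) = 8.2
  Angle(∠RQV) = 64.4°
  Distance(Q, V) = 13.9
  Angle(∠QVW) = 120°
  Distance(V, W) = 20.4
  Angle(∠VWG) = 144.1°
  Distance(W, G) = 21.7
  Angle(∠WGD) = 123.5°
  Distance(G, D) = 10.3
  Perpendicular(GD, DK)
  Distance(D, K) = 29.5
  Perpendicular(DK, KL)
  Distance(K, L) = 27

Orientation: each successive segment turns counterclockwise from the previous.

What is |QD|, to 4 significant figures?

45.83

∠VWG = 144.1° gives WG at -115.9° from the x-axis; with |WG| = 21.7, G = (-32.36, -17.42). ∠WGD = 123.5° gives GD at -59.40° from the x-axis; with |GD| = 10.3, D = (-27.12, -26.28). Then |QD| = |D − Q| = 45.83.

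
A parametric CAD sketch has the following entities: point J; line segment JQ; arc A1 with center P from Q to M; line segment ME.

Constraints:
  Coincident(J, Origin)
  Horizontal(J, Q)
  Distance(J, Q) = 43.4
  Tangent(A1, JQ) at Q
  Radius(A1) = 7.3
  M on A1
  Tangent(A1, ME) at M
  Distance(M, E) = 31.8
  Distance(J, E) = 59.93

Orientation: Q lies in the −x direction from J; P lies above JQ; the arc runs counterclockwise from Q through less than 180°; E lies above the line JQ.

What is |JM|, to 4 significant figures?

37.51

J is at the origin; JQ is horizontal with |JQ| = 43.4 and Q on the −x side, so Q = (-43.40, 0.000). The tangent condition forces PQ to be normal to JQ, so P = Q + (0, 7.3) = (-43.40, 7.300). Since PM ⟂ ME (tangency), |PE| = √(7.3² + 31.8²) = 32.63 regardless of where M sits on A1. So E lies on both circle(J, 59.93) and circle(P, 32.63); the above-JQ intersection is E = (-44.72, 39.90). M is the foot of the tangent from E: M = (-36.36, 9.219).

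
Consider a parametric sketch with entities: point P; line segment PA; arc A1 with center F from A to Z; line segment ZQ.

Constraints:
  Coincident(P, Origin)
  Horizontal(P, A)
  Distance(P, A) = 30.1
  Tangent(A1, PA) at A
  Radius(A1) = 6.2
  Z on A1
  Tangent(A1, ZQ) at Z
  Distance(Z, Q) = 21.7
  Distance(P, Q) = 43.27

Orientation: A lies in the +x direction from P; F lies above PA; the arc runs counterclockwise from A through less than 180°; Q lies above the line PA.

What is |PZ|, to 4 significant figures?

36.93

Checks: |FZ| = 6.200 ✓; ∠(FZ, ZQ) = 90.00° ✓; |ZQ| = 21.70 ✓; |PQ| = 43.27 ✓.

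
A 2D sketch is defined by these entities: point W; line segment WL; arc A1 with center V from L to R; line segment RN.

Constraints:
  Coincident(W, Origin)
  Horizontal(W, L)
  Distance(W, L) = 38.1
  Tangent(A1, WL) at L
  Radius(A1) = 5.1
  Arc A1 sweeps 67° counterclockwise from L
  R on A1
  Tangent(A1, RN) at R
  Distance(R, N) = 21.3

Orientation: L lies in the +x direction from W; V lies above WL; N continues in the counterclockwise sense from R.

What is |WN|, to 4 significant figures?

55.94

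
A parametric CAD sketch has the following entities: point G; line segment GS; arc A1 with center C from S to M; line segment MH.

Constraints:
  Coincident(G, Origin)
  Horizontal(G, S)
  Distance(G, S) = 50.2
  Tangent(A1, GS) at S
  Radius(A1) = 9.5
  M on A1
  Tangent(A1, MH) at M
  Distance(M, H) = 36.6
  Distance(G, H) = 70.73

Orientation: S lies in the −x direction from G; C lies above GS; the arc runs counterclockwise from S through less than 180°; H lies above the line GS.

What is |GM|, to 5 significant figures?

43.027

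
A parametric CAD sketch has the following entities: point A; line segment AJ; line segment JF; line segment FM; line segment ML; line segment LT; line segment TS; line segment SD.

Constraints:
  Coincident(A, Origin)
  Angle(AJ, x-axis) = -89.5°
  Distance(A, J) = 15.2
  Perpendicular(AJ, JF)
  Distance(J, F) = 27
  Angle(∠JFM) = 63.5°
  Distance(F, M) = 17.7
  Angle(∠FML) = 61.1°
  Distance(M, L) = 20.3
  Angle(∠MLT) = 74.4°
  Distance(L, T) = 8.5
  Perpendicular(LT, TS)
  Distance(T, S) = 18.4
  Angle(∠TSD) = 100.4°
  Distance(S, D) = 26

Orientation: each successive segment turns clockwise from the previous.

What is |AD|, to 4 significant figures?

11.37

The perpendicularity gives TS at right angles to LT, so TS runs at 109.5°; with |TS| = 18.4, S = (-21.59, -1.628). ∠TSD = 100.4° gives SD at 29.90° from the x-axis; with |SD| = 26.0, D = (0.9503, 11.33). Then |AD| = |D − A| = 11.37.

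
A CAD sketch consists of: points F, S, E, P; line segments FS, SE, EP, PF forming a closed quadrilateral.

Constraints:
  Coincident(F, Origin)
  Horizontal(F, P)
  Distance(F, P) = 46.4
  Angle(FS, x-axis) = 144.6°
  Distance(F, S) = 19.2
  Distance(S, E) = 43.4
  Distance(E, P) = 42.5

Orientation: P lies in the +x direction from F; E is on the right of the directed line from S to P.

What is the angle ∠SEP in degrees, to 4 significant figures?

94.42°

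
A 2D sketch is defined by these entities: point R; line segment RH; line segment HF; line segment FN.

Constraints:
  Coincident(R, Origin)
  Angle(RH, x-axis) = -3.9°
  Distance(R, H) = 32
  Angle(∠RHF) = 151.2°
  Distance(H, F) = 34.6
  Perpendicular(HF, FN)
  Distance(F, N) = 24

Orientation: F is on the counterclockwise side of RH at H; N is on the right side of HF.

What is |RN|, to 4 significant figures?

74.01

R is at the origin; RH runs at -3.9° with length 32.0, so H = 32.0·(cos -3.9°, sin -3.9°) = (31.93, -2.176). ∠RHF = 151.2°, so HF runs at -3.9° + (180° − 151.2°) = 24.90° from the x-axis; with |HF| = 34.6, F = H + 34.6·(cos 24.90°, sin 24.90°) = (63.31, 12.39). HF ⟂ FN; with |FN| = 24.0 on the right of HF, N = F + 24.0·(0.4210, -0.9070) = (73.41, -9.378). Then |RN| = |N − R| = 74.01.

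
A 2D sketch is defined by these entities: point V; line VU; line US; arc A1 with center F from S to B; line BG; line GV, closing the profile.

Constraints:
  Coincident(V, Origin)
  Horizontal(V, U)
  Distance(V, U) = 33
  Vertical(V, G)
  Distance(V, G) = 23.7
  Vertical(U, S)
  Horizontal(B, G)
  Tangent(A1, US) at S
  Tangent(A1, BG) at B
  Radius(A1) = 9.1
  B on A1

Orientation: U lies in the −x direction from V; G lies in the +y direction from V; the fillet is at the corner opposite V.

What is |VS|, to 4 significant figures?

36.09

The virtual corner opposite V is at (-33.00, 23.70). Since A1 is tangent to US there, FS ⟂ US and the tangent condition forces FB to be normal to BG, with radius 9.1, so the center F sits 9.1 in from both sides at F = (-23.90, 14.60). That places the tangent points at S = (-33.00, 14.60) on US and B = (-23.90, 23.70) on BG. Then |VS| = |S − V| = 36.09.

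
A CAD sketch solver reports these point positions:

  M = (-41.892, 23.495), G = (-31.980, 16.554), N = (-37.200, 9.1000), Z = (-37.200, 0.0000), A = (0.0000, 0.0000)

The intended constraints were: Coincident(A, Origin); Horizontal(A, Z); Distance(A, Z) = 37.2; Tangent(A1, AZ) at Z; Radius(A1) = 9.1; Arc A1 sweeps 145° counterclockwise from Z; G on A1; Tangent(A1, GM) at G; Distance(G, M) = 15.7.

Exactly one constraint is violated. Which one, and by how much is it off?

Distance(G, M) = 15.7 — off by 3.60.

A = (0.00, 0.00) ✓; A.y = 0.00, Z.y = 0.00 ✓; |AZ| = 37.20 ✓; ∠(NZ, ZA) = 90.00° ✓; |NZ| = 9.100 ✓; bearing(N→G) − bearing(N→Z) = 145.0° ✓; |NG| = 9.100 ✓; ∠(NG, GM) = 90.00° ✓; |GM| = 12.10 ✗.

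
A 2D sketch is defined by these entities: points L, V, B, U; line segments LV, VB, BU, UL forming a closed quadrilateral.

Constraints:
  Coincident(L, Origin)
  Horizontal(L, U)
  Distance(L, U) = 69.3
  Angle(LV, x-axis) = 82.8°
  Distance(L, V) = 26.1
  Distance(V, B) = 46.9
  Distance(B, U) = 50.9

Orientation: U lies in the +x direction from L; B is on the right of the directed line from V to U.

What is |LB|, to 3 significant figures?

27.6

Checks: |VB| = 46.90 ✓; |BU| = 50.90 ✓.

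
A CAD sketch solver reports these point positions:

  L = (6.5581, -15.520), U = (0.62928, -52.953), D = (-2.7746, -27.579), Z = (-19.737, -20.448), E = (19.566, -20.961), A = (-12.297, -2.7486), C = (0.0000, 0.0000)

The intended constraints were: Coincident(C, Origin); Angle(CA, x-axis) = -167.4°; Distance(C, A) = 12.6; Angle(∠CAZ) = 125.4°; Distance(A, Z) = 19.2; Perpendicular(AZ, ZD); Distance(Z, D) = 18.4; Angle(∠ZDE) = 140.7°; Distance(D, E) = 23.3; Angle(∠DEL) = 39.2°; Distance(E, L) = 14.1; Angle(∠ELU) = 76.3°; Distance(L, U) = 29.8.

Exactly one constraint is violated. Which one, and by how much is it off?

Distance(L, U) = 29.8 — off by 8.10.

C = (0.00, 0.00) ✓; CA at -167.4° ✓; |CA| = 12.60 ✓; ∠CAZ = 125.4° ✓; |AZ| = 19.20 ✓; ∠(AZ, ZD) = 90.00° ✓; |ZD| = 18.40 ✓; ∠ZDE = 140.7° ✓; |DE| = 23.30 ✓; ∠DEL = 39.20° ✓; |EL| = 14.10 ✓; ∠ELU = 76.30° ✓; |LU| = 37.90 ✗.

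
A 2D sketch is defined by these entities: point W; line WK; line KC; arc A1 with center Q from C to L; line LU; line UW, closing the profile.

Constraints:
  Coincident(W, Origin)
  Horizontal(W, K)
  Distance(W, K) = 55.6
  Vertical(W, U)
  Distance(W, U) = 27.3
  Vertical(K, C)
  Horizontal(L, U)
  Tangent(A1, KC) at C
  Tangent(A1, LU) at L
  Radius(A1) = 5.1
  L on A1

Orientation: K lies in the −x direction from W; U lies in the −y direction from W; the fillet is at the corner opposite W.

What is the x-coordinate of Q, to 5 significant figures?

-50.500

W is at the origin; WK is horizontal with |WK| = 55.6 and K on the −x side, so K = (-55.600, 0.0000). WU is vertical with |WU| = 27.3 and U on the −y side, so U = (0.0000, -27.300). The virtual corner opposite W is at (-55.600, -27.300). Since A1 is tangent to KC there, QC ⟂ KC and since A1 is tangent to LU there, QL ⟂ LU, with radius 5.1, so the center Q sits 5.1 in from both sides at Q = (-50.500, -22.200). So Q.x = -50.500.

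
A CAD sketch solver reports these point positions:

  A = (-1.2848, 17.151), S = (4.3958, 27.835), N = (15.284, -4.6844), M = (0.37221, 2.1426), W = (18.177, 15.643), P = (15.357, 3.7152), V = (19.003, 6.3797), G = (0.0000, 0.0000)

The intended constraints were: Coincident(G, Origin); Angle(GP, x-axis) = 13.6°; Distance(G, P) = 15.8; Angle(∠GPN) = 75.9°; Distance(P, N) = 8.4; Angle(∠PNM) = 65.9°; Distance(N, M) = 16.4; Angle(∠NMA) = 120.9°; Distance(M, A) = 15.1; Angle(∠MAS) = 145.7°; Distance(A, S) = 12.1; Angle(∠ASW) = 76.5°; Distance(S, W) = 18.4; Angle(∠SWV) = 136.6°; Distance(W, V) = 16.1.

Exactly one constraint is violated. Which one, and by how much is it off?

Distance(W, V) = 16.1 — off by 6.80.

G = (0.00, 0.00) ✓; GP at 13.60° ✓; |GP| = 15.80 ✓; ∠GPN = 75.90° ✓; |PN| = 8.400 ✓; ∠PNM = 65.90° ✓; |NM| = 16.40 ✓; ∠NMA = 120.9° ✓; |MA| = 15.10 ✓; ∠MAS = 145.7° ✓; |AS| = 12.10 ✓; ∠ASW = 76.50° ✓; |SW| = 18.40 ✓; ∠SWV = 136.6° ✓; |WV| = 9.300 ✗.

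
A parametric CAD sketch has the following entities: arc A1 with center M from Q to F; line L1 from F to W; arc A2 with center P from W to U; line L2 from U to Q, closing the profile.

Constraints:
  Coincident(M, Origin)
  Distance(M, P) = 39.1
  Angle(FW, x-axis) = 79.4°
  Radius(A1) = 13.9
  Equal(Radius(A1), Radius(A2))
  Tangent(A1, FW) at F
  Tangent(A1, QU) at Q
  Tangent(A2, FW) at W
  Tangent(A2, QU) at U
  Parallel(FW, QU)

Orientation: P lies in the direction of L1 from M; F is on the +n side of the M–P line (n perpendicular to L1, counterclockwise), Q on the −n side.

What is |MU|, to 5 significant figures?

41.497

The slot axis is L1's direction at 79.4°, so u = (cos 79.4°, sin 79.4°) = (0.18395, 0.98294) and n = (−sin 79.4°, cos 79.4°) = (-0.98294, 0.18395). M is at the origin and P lies 39.1 along u from M, so P = 39.1·u = (7.1925, 38.433). Tangency of A1 to both parallel lines with radius 13.9 puts F and Q at M ± 13.9·n: F = (-13.663, 2.5569), Q = (13.663, -2.5569). Equal radii place W and U the same way about P: W = P + 13.9·n = (-6.4703, 40.990), U = P − 13.9·n = (20.855, 35.876). Then |MU| = |U − M| = 41.497.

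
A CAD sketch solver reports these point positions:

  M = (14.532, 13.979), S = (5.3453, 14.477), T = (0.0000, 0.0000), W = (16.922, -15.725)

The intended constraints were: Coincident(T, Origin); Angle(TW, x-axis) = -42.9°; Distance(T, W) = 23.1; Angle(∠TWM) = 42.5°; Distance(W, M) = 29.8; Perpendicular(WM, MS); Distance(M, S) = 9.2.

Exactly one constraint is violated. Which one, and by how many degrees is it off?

Perpendicular(WM, MS) — off by 7.70°.

T = (0.00, 0.00) ✓; TW at -42.90° ✓; |TW| = 23.10 ✓; ∠TWM = 42.50° ✓; |WM| = 29.80 ✓; ∠(WM, MS) = 82.30° ✗; |MS| = 9.200 ✓.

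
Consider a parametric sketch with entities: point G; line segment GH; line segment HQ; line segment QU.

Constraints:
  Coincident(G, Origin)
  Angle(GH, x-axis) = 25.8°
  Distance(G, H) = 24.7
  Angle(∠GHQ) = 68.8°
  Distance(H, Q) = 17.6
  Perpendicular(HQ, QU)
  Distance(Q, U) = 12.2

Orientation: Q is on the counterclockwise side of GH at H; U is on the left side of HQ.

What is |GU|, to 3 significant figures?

13.9

G is at the origin; GH runs at 25.8° with length 24.7, so H = 24.7·(cos 25.8°, sin 25.8°) = (22.2, 10.8). ∠GHQ = 68.8°, so HQ runs at 25.8° + (180° − 68.8°) = 137° from the x-axis; with |HQ| = 17.6, Q = H + 17.6·(cos 137°, sin 137°) = (9.37, 22.8). HQ ⟂ QU; with |QU| = 12.2 on the left of HQ, U = Q + 12.2·(-0.682, -0.731) = (1.05, 13.8). Then |GU| = |U − G| = 13.9.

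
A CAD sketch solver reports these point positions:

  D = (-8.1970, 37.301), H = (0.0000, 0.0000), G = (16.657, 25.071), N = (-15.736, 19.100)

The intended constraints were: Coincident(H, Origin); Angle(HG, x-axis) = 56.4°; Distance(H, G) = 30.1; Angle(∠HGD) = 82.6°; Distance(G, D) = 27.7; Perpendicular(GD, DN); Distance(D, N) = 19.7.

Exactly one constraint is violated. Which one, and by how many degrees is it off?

Perpendicular(GD, DN) — off by 3.70°.

H = (0.00, 0.00) ✓; HG at 56.40° ✓; |HG| = 30.10 ✓; ∠HGD = 82.60° ✓; |GD| = 27.70 ✓; ∠(GD, DN) = 93.70° ✗; |DN| = 19.70 ✓.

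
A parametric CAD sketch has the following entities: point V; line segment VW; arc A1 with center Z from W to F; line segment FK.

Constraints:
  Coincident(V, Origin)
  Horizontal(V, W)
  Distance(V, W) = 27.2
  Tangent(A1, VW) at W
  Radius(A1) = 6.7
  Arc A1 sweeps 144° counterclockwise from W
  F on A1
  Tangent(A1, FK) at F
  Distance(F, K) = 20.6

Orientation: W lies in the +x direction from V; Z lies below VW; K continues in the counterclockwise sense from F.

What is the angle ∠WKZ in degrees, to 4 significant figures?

8.270°

V is at the origin; V and W share the same y with |VW| = 27.2 and W on the +x side, so W = (27.20, 0.000). Tangency of A1 to VW means the radius ZW is perpendicular to VW, so Z = W + (0, -6.7) = (27.20, -6.700). On A1, W sits at bearing 90° from Z; a 144° counterclockwise sweep puts F at bearing 234°, so F = Z + 6.7·(cos 234°, sin 234°) = (23.26, -12.12). The tangent condition forces ZF to be normal to FK, so FK runs along (−sin 234°, cos 234°); with |FK| = 20.6, K = (39.93, -24.23). Then cos ∠WKZ = KW·KZ / (|KW||KZ|), giving 8.270°.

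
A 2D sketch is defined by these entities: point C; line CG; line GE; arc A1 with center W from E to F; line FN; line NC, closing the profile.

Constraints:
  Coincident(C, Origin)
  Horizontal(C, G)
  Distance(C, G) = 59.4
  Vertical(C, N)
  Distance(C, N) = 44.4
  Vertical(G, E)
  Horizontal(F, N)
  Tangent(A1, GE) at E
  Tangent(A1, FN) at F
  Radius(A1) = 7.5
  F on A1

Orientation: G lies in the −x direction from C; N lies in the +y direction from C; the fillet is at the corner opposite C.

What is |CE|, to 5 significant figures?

69.928

The virtual corner opposite C is at (-59.400, 44.400). Tangency of A1 to GE means the radius WE is perpendicular to GE and A1 meets FN tangentially, so WF is at right angles to FN, with radius 7.5, so the center W sits 7.5 in from both sides at W = (-51.900, 36.900). That places the tangent points at E = (-59.400, 36.900) on GE and F = (-51.900, 44.400) on FN. Then |CE| = |E − C| = 69.928.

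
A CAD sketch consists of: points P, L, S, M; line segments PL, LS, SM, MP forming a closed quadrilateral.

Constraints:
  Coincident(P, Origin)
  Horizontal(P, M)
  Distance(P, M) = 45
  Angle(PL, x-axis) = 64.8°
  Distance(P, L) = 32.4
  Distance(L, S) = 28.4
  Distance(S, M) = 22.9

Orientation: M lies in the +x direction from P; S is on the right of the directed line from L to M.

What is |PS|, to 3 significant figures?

22.3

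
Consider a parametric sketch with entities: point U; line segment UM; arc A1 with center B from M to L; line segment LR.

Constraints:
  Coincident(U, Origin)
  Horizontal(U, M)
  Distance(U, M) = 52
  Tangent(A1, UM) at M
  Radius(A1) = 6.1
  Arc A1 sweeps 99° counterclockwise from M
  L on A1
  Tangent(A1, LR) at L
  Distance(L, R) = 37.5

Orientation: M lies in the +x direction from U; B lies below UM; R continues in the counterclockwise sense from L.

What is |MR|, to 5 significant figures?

44.093

On A1, M sits at bearing 90° from B; a 99° counterclockwise sweep puts L at bearing 189°, so L = B + 6.1·(cos 189°, sin 189°) = (45.975, -7.0543). Tangency of A1 to LR means the radius BL is perpendicular to LR, so LR runs along (−sin 189°, cos 189°); with |LR| = 37.5, R = (51.841, -44.093). Then |MR| = |R − M| = 44.093.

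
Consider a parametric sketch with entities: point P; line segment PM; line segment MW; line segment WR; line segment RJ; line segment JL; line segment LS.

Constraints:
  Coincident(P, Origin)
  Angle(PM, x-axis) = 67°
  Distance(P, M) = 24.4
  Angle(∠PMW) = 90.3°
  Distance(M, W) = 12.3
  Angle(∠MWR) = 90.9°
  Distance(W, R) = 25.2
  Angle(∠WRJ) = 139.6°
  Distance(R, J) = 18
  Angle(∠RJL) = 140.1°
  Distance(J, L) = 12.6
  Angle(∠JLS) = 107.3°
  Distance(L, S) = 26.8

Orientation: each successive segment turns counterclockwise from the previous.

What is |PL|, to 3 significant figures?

20.3

∠WRJ = 139.6° gives RJ at -73.8° from the x-axis; with |RJ| = 18.0, J = (-7.07, -12.9). ∠RJL = 140.1° gives JL at -33.9° from the x-axis; with |JL| = 12.6, L = (3.39, -20.0). Then |PL| = |L − P| = 20.3.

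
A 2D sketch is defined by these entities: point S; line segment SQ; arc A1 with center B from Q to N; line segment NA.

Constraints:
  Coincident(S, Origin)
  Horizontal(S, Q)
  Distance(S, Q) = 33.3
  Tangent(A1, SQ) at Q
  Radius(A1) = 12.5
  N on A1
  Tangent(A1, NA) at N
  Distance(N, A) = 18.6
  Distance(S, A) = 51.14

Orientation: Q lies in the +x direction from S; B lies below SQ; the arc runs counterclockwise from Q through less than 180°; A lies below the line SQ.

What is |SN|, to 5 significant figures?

32.561

Checks: ∠(BQ, QS) = 90.00° ✓; |BQ| = 12.50 ✓; |BN| = 12.50 ✓; ∠(BN, NA) = 90.00° ✓; |NA| = 18.60 ✓; |SA| = 51.14 ✓.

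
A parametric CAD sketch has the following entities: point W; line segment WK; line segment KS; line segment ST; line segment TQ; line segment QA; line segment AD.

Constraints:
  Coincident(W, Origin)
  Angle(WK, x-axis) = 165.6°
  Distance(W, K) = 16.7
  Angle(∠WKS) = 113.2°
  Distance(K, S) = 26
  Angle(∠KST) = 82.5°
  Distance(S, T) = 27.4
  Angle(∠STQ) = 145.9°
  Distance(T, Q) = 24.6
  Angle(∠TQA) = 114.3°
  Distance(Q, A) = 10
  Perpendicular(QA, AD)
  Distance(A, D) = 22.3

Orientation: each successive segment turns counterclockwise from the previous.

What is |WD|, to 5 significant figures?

11.424

∠TQA = 114.3° gives QA at 69.700° from the x-axis; with |QA| = 10.0, A = (19.675, -19.093). QA is perpendicular to AD, so AD runs at 159.70°; with |AD| = 22.3, D = (-1.2395, -11.356). Then |WD| = |D − W| = 11.424.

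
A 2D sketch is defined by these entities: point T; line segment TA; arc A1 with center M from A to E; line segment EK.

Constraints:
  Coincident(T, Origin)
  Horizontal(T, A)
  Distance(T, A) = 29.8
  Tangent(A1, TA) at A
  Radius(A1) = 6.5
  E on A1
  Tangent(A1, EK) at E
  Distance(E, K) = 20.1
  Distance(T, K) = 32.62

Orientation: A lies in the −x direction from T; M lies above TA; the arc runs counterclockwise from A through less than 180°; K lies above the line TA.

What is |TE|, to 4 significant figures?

24.02

Checks: |ME| = 6.500 ✓; ∠(ME, EK) = 90.00° ✓; |EK| = 20.10 ✓; |TK| = 32.62 ✓.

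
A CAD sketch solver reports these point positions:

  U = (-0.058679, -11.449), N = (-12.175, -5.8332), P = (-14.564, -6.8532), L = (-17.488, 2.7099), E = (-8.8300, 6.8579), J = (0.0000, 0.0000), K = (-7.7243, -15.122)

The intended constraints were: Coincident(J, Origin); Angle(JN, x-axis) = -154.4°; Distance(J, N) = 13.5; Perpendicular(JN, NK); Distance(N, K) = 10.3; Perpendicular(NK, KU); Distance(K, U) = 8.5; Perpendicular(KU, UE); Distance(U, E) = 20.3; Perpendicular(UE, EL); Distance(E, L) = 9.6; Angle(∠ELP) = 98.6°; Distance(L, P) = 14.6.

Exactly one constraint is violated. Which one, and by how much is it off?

Distance(L, P) = 14.6 — off by 4.60.

J = (0.00, 0.00) ✓; JN at -154.4° ✓; |JN| = 13.50 ✓; ∠(JN, NK) = 90.00° ✓; |NK| = 10.30 ✓; ∠(NK, KU) = 90.00° ✓; |KU| = 8.500 ✓; ∠(KU, UE) = 90.00° ✓; |UE| = 20.30 ✓; ∠(UE, EL) = 90.00° ✓; |EL| = 9.600 ✓; ∠ELP = 98.60° ✓; |LP| = 10.00 ✗.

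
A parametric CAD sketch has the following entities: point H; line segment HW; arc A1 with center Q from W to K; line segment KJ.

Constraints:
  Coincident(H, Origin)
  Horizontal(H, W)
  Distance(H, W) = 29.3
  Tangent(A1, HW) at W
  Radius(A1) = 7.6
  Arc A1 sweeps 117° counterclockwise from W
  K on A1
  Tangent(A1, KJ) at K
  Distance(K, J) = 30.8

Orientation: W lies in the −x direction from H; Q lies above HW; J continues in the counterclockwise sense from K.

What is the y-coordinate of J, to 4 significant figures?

38.49

On A1, W sits at bearing -90° from Q; a 117° counterclockwise sweep puts K at bearing 27°, so K = Q + 7.6·(cos 27°, sin 27°) = (-22.53, 11.05). Since A1 is tangent to KJ there, QK ⟂ KJ, so KJ runs along (−sin 27°, cos 27°); with |KJ| = 30.8, J = (-36.51, 38.49). So J.y = 38.49.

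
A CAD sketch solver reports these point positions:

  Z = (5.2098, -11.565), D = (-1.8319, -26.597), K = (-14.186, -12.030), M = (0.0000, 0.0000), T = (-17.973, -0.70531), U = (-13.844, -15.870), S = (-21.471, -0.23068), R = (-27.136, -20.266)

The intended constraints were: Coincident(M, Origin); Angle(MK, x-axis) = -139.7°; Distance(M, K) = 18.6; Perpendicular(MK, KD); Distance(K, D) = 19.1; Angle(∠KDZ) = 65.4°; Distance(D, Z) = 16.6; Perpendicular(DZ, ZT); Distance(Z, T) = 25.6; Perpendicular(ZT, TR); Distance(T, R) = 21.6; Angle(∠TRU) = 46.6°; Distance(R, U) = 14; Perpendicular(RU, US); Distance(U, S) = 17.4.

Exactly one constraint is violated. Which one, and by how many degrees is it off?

Perpendicular(RU, US) — off by 7.70°.

M = (0.00, 0.00) ✓; MK at -139.7° ✓; |MK| = 18.60 ✓; ∠(MK, KD) = 90.00° ✓; |KD| = 19.10 ✓; ∠KDZ = 65.40° ✓; |DZ| = 16.60 ✓; ∠(DZ, ZT) = 90.00° ✓; |ZT| = 25.60 ✓; ∠(ZT, TR) = 90.00° ✓; |TR| = 21.60 ✓; ∠TRU = 46.60° ✓; |RU| = 14.00 ✓; ∠(RU, US) = 97.70° ✗; |US| = 17.40 ✓.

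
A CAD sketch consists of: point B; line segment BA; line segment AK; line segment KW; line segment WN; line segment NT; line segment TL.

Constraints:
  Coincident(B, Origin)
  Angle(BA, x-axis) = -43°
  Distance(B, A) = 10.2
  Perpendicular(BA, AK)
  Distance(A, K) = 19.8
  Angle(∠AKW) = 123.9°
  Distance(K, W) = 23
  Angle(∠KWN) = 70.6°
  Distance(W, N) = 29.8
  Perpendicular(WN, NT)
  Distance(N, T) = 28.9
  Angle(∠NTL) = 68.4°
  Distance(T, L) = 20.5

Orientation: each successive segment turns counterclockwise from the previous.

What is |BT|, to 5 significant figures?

12.131

B is at the origin; BA runs at -43.0° with length 10.2, so A = (7.4598, -6.9564). BA is perpendicular to AK, so AK runs at 47.000°; with |AK| = 19.8, K = (20.963, 7.5244). ∠AKW = 123.9° gives KW at 103.10° from the x-axis; with |KW| = 23.0, W = (15.750, 29.926). ∠KWN = 70.6° gives WN at -147.50° from the x-axis; with |WN| = 29.8, N = (-9.3827, 13.914). The perpendicularity gives NT at right angles to WN, so NT runs at -57.500°; with |NT| = 28.9, T = (6.1453, -10.460). Then |BT| = |T − B| = 12.131.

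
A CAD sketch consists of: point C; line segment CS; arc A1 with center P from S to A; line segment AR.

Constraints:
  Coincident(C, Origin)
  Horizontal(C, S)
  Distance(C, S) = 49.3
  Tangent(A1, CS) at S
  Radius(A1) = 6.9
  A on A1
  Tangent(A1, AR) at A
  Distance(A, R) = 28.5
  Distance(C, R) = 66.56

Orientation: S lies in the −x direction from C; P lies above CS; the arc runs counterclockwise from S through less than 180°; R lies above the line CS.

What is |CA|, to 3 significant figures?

44.4

Checks: ∠(PS, SC) = 90.00° ✓; |PS| = 6.900 ✓; |PA| = 6.900 ✓; ∠(PA, AR) = 90.00° ✓; |AR| = 28.50 ✓; |CR| = 66.56 ✓.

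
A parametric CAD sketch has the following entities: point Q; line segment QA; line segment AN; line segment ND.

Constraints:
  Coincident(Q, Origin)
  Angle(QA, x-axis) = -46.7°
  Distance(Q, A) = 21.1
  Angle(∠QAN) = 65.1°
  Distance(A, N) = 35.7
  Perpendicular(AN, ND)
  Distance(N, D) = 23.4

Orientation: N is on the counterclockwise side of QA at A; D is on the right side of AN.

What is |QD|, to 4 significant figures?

50.29

Q is at the origin; QA runs at -46.7° with length 21.1, so A = 21.1·(cos -46.7°, sin -46.7°) = (14.47, -15.36). ∠QAN = 65.1°, so AN runs at -46.7° + (180° − 65.1°) = 68.20° from the x-axis; with |AN| = 35.7, N = A + 35.7·(cos 68.20°, sin 68.20°) = (27.73, 17.79). AN is perpendicular to ND; with |ND| = 23.4 on the right of AN, D = N + 23.4·(0.9285, -0.3714) = (49.46, 9.101). Then |QD| = |D − Q| = 50.29.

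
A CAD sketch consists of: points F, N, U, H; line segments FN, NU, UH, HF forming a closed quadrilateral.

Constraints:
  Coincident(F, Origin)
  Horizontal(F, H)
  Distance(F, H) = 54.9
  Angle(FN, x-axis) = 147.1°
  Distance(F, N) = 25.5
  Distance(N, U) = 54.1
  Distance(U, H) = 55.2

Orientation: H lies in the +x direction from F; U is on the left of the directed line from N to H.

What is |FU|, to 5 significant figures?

50.427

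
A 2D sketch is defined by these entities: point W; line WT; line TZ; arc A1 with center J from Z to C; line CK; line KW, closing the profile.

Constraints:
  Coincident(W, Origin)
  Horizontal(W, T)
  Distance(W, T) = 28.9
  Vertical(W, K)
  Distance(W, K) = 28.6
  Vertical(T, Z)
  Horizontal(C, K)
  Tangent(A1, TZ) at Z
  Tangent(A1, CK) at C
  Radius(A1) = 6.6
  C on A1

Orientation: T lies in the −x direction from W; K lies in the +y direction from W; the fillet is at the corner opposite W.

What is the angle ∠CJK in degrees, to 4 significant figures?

73.51°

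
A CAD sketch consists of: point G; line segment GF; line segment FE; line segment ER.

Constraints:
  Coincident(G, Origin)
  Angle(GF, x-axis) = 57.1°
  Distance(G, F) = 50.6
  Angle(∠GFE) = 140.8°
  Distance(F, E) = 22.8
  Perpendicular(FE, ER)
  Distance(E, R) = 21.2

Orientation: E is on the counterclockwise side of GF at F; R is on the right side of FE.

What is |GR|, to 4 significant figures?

81.69

G is at the origin; GF runs at 57.1° with length 50.6, so F = 50.6·(cos 57.1°, sin 57.1°) = (27.48, 42.48). ∠GFE = 140.8°, so FE runs at 57.1° + (180° − 140.8°) = 96.30° from the x-axis; with |FE| = 22.8, E = F + 22.8·(cos 96.30°, sin 96.30°) = (24.98, 65.15). FE ⟂ ER; with |ER| = 21.2 on the right of FE, R = E + 21.2·(0.9940, 0.1097) = (46.05, 67.47). Then |GR| = |R − G| = 81.69.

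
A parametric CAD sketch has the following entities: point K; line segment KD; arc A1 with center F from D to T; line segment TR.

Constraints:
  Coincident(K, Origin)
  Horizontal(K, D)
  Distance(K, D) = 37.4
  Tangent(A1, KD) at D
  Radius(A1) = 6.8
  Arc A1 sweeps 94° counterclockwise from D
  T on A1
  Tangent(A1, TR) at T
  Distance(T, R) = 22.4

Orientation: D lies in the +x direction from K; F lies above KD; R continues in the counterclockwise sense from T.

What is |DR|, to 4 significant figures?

30.08

K is at the origin; K and D share the same y with |KD| = 37.4 and D on the +x side, so D = (37.40, 0.000). The tangent condition forces FD to be normal to KD, so F = D + (0, 6.8) = (37.40, 6.800). On A1, D sits at bearing -90° from F; a 94° counterclockwise sweep puts T at bearing 4°, so T = F + 6.8·(cos 4°, sin 4°) = (44.18, 7.274). Since A1 is tangent to TR there, FT ⟂ TR, so TR runs along (−sin 4°, cos 4°); with |TR| = 22.4, R = (42.62, 29.62). Then |DR| = |R − D| = 30.08.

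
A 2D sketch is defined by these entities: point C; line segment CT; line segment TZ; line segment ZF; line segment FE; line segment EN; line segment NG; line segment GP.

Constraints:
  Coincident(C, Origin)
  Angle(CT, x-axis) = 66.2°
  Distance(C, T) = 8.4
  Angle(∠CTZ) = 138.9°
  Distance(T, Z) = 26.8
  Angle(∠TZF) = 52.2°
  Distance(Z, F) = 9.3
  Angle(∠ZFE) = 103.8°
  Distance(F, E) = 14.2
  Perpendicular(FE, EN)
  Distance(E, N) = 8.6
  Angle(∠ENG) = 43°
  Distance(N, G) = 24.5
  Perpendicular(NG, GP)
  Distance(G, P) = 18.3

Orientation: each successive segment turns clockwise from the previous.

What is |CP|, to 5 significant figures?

19.348

C is at the origin; CT runs at 66.2° with length 8.4, so T = (3.3898, 7.6857). ∠CTZ = 138.9° gives TZ at 25.100° from the x-axis; with |TZ| = 26.8, Z = (27.659, 19.054). ∠TZF = 52.2° gives ZF at -102.70° from the x-axis; with |ZF| = 9.3, F = (25.614, 9.9817). ∠ZFE = 103.8° gives FE at -178.90° from the x-axis; with |FE| = 14.2, E = (11.417, 9.7091). The perpendicularity gives EN at right angles to FE, so EN runs at 91.100°; with |EN| = 8.6, N = (11.252, 18.308). ∠ENG = 43.0° gives NG at -45.900° from the x-axis; with |NG| = 24.5, G = (28.302, 0.71345). NG ⟂ GP, so GP runs at -135.90°; with |GP| = 18.3, P = (15.160, -12.022). Then |CP| = |P − C| = 19.348.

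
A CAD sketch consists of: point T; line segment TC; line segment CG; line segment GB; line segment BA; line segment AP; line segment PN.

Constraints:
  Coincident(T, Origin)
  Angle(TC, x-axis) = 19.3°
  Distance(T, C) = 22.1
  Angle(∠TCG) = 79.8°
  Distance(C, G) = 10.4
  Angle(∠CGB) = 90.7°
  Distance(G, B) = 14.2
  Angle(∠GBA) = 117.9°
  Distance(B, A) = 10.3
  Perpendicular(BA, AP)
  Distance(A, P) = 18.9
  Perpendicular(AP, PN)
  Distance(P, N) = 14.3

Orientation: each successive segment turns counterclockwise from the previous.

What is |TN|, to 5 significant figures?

26.085

The perpendicularity gives AP at right angles to BA, so AP runs at 0.90000°; with |AP| = 18.9, P = (22.353, -0.48670). The perpendicularity gives PN at right angles to AP, so PN runs at 90.900°; with |PN| = 14.3, N = (22.128, 13.812). Then |TN| = |N − T| = 26.085.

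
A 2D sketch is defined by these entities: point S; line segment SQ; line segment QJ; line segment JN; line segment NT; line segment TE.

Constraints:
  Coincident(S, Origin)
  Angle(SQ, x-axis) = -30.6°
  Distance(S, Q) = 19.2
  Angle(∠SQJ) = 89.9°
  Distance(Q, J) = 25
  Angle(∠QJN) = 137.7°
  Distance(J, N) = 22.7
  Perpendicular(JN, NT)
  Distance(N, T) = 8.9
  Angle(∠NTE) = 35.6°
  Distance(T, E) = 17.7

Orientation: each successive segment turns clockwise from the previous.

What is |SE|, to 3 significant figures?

40.7

S is at the origin; SQ runs at -30.6° with length 19.2, so Q = (16.5, -9.77). ∠SQJ = 89.9° gives QJ at -121° from the x-axis; with |QJ| = 25.0, J = (3.76, -31.3). ∠QJN = 137.7° gives JN at -163° from the x-axis; with |JN| = 22.7, N = (-17.9, -37.9). JN is perpendicular to NT, so NT runs at 107°; with |NT| = 8.9, T = (-20.5, -29.4). ∠NTE = 35.6° gives TE at -37.4° from the x-axis; with |TE| = 17.7, E = (-6.49, -40.1). Then |SE| = |E − S| = 40.7.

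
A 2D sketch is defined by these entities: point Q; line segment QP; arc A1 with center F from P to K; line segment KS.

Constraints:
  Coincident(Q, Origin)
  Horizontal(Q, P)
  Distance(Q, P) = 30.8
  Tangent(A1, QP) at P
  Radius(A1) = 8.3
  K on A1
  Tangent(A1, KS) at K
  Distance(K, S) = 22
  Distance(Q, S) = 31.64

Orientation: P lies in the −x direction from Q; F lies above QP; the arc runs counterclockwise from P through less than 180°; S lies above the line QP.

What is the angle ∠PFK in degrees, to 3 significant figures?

73.3°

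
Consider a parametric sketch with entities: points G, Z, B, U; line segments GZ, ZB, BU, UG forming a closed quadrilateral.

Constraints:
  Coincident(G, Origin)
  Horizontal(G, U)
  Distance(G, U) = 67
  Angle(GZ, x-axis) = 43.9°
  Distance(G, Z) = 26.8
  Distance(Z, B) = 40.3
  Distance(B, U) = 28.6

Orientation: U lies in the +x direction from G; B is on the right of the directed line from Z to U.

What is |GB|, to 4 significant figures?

44.75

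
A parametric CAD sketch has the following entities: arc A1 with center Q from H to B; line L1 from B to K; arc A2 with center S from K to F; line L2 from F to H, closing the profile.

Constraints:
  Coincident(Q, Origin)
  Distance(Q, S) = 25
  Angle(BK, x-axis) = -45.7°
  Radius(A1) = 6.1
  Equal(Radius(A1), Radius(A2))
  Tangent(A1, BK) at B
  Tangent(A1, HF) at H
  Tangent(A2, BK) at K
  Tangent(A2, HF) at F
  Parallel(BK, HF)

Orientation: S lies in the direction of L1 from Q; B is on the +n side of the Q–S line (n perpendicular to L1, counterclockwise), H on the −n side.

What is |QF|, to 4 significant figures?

25.73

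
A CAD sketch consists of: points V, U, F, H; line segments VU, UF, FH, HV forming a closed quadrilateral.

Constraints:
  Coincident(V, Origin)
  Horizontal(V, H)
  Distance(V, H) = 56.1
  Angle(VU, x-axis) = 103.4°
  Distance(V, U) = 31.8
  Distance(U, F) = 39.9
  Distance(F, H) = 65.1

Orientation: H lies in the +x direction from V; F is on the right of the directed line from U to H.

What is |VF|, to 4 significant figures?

12.26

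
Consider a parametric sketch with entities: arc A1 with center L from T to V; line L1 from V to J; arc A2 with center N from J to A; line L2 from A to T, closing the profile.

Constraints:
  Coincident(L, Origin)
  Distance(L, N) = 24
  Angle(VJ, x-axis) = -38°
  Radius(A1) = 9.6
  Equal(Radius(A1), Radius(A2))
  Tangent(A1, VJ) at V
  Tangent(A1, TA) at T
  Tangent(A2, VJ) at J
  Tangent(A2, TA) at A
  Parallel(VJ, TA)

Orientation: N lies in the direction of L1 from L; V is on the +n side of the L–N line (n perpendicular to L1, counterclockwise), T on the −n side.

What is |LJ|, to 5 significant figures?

25.849

The slot axis is L1's direction at -38.0°, so u = (cos -38.0°, sin -38.0°) = (0.78801, -0.61566) and n = (−sin -38.0°, cos -38.0°) = (0.61566, 0.78801). L is at the origin and N lies 24.0 along u from L, so N = 24.0·u = (18.912, -14.776). Tangency of A1 to both parallel lines with radius 9.6 puts V and T at L ± 9.6·n: V = (5.9104, 7.5649), T = (-5.9104, -7.5649). Equal radii place J and A the same way about N: J = N + 9.6·n = (24.823, -7.2110), A = N − 9.6·n = (13.002, -22.341). Then |LJ| = |J − L| = 25.849.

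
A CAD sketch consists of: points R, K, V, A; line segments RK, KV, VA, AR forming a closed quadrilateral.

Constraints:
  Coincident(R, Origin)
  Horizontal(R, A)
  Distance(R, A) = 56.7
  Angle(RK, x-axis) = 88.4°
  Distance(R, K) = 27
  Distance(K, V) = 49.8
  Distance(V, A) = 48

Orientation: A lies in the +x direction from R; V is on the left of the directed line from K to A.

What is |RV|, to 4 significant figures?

65.97

Checks: |KV| = 49.80 ✓; |VA| = 48.00 ✓.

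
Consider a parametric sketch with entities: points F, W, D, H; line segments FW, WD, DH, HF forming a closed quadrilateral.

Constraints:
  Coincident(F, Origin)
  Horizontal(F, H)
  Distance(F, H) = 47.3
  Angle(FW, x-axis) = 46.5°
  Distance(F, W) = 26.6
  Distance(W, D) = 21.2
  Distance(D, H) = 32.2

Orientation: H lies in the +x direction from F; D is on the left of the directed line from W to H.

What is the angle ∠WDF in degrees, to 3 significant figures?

8.46°

Checks: |FH| = 47.30 ✓; |FW| = 26.60 ✓; |WD| = 21.20 ✓; |DH| = 32.20 ✓.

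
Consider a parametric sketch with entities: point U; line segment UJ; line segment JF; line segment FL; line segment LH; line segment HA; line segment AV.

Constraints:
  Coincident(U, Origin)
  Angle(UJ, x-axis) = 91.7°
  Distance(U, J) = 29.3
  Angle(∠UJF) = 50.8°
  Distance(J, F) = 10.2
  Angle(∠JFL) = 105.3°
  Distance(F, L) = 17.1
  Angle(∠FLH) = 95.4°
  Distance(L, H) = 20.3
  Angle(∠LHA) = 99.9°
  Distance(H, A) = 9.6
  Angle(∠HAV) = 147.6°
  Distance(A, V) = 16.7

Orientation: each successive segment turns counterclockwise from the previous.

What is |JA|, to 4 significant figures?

17.93

∠FLH = 95.4° gives LH at 20.20° from the x-axis; with |LH| = 20.3, H = (17.86, 14.20). ∠LHA = 99.9° gives HA at 100.3° from the x-axis; with |HA| = 9.6, A = (16.14, 23.64). Then |JA| = |A − J| = 17.93.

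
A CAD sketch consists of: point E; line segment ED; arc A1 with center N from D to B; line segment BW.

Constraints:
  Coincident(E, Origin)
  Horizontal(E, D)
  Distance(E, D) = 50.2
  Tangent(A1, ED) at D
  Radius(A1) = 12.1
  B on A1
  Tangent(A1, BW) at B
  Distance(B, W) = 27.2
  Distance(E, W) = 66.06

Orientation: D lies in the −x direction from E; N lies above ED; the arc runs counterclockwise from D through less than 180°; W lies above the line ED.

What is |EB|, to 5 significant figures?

42.960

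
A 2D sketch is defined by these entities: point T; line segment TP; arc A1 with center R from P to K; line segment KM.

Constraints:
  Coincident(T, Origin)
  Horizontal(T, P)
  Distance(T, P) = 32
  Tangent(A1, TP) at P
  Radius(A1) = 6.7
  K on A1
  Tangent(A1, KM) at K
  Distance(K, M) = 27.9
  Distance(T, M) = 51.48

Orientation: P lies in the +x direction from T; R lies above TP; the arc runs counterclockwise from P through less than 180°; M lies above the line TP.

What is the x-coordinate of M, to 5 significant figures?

37.967

T is at the origin; T and P share the same y with |TP| = 32.0 and P on the +x side, so P = (32.000, 0.0000). The tangent condition forces RP to be normal to TP, so R = P + (0, 6.7) = (32.000, 6.7000). Since RK ⟂ KM (tangency), |RM| = √(6.7² + 27.9²) = 28.693 regardless of where K sits on A1. So M lies on both circle(T, 51.48) and circle(R, 28.693); the above-TP intersection is M = (37.967, 34.766). K is the foot of the tangent from M: K = (38.698, 6.8754).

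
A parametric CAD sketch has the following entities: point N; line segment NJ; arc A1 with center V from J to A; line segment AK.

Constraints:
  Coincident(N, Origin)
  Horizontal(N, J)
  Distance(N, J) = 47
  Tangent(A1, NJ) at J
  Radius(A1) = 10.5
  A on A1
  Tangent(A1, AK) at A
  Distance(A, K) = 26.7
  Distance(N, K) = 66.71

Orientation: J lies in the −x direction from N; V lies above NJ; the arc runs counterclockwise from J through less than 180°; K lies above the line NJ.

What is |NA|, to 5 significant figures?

42.138

Checks: ∠(VJ, JN) = 90.00° ✓; |VJ| = 10.50 ✓; |VA| = 10.50 ✓; ∠(VA, AK) = 90.00° ✓; |AK| = 26.70 ✓; |NK| = 66.71 ✓.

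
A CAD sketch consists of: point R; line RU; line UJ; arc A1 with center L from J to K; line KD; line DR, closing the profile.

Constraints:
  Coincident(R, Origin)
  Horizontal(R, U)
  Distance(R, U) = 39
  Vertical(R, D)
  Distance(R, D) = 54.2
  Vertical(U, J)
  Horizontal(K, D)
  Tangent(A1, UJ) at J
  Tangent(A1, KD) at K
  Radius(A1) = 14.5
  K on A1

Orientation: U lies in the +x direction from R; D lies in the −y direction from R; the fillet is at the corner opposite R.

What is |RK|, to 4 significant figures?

59.48

R is at the origin; RU is horizontal with |RU| = 39.0 and U on the +x side, so U = (39.00, 0.000). R and D share the same x with |RD| = 54.2 and D on the −y side, so D = (0.000, -54.20). The virtual corner opposite R is at (39.00, -54.20). The tangent condition forces LJ to be normal to UJ and the tangent condition forces LK to be normal to KD, with radius 14.5, so the center L sits 14.5 in from both sides at L = (24.50, -39.70). That places the tangent points at J = (39.00, -39.70) on UJ and K = (24.50, -54.20) on KD. Then |RK| = |K − R| = 59.48.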